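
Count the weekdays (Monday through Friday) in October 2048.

22 weekdays

2048-10-01 is a Thursday.
The range spans 31 days (inclusive of both endpoints).
31 = 7 × 4 + 3, so there are 4 full weeks plus 3 extra days.
Each full week contributes 5 weekdays (Mon–Fri): 4 × 5 = 20.
The 3 extra days are Thu, Fri, Sat — 2 of them qualify.
Total: 20 + 2 = 22.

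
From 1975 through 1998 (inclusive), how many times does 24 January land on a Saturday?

Day of week of January 24 in each year:
1975: Fri, 1976: Sat ✓, 1977: Mon, 1978: Tue, 1979: Wed, 1980: Thu, 1981: Sat ✓, 1982: Sun, 1983: Mon, 1984: Tue, 1985: Thu, 1986: Fri, 1987: Sat ✓, 1988: Sun, 1989: Tue, 1990: Wed, 1991: Thu, 1992: Fri, 1993: Sun, 1994: Mon, 1995: Tue, 1996: Wed, 1997: Fri, 1998: Sat ✓
Saturdays: 1976, 1981, 1987, 1998.

4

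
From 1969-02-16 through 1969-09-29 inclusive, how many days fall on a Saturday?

1969-02-16 is a Sunday.
That's 226 days from start to end, counting both.
226 = 7 × 32 + 2, so there are 32 full weeks plus 2 extra days.
Each full week contributes one Saturday: 32 so far.
The 2 extra days are Sunday, Monday — none qualify.
Total: 32 + 0 = 32.

32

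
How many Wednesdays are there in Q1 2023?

2023-01-01 is a Sunday.
That's 90 days from start to end, counting both.
90 = 7 × 12 + 6, so there are 12 full weeks plus 6 extra days.
Each full week contributes one Wednesday: 12 so far.
The 6 extra days are Sun, Mon, Tue, Wed, Thu, Fri — 1 of them qualifies.
Total: 12 + 1 = 13.

13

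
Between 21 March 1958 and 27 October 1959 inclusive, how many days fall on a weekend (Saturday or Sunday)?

21 March 1958 is a Friday.
The range spans 586 days (inclusive of both endpoints).
586 = 7 × 83 + 5, so there are 83 full weeks plus 5 extra days.
Each full week contributes 2 weekend days (Sat, Sun): 83 × 2 = 166.
The 5 extra days are Friday, Saturday, Sunday, Monday, Tuesday — 2 of them qualify.
Total: 166 + 2 = 168.

168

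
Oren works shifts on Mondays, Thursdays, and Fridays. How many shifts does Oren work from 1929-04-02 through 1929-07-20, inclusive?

47

1929-04-02 is a Tuesday.
From 1929-04-02 to 1929-07-20 is 110 days inclusive.
110 = 7 × 15 + 5, so there are 15 full weeks plus 5 extra days.
Each full week contributes 3 days from the set (Mon, Thu, Fri): 15 × 3 = 45.
The 5 extra days are Tuesday, Wednesday, Thursday, Friday, Saturday — 2 of them qualify.
Total: 45 + 2 = 47.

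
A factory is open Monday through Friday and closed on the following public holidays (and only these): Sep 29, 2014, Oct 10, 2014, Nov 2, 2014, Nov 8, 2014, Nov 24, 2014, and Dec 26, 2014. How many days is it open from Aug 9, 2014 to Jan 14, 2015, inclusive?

109 business days

Aug 9, 2014 is a Saturday.
That's 159 days from start to end, counting both.
159 = 7 × 22 + 5, so there are 22 full weeks plus 5 extra days.
Each full week contributes 5 weekdays (Mon–Fri): 22 × 5 = 110.
The 5 extra days are Sat, Sun, Mon, Tue, Wed — 3 of them qualify.
Total: 110 + 3 = 113.
Holidays: Sep 29, 2014 (Mon); Oct 10, 2014 (Fri); Nov 2, 2014 (Sun); Nov 8, 2014 (Sat); Nov 24, 2014 (Mon); Dec 26, 2014 (Fri).
4 of the 6 holidays fall on weekdays; the rest are weekends and were already excluded.
Business days: 113 − 4 = 109.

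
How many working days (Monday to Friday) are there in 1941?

261

January 1, 1941 is a Wednesday.
The range spans 365 days (inclusive of both endpoints).
365 = 7 × 52 + 1, so there are 52 full weeks plus 1 extra day.
Each full week contributes 5 weekdays (Mon–Fri): 52 × 5 = 260.
The 1 extra day is Wed — 1 of them qualifies.
Total: 260 + 1 = 261.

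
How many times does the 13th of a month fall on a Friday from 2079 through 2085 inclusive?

12

Friday-the-13ths by year:
2079: Jan, Oct
2080: Sep, Dec
2081: Jun
2082: Feb, Mar, Nov
2083: Aug
2084: Oct
2085: Apr, Jul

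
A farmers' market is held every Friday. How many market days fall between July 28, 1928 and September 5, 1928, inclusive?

July 28, 1928 is a Saturday.
The range spans 40 days (inclusive of both endpoints).
40 = 7 × 5 + 5, so there are 5 full weeks plus 5 extra days.
Each full week contributes one Friday: 5 so far.
The 5 extra days are Saturday, Sunday, Monday, Tuesday, Wednesday — none qualify.
Total: 5 + 0 = 5.

5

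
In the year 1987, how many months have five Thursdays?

A month has five Thursdays exactly when Thursday falls within its first (length − 28) days.
Jan: 31 days, starts Thu → 5 of Thu, Fri, Sat ✓
Feb: 28 days, starts Sun → 5 of (none)
Mar: 31 days, starts Sun → 5 of Sun, Mon, Tue
Apr: 30 days, starts Wed → 5 of Wed, Thu ✓
May: 31 days, starts Fri → 5 of Fri, Sat, Sun
Jun: 30 days, starts Mon → 5 of Mon, Tue
Jul: 31 days, starts Wed → 5 of Wed, Thu, Fri ✓
Aug: 31 days, starts Sat → 5 of Sat, Sun, Mon
Sep: 30 days, starts Tue → 5 of Tue, Wed
Oct: 31 days, starts Thu → 5 of Thu, Fri, Sat ✓
Nov: 30 days, starts Sun → 5 of Sun, Mon
Dec: 31 days, starts Tue → 5 of Tue, Wed, Thu ✓
Months with five Thursdays: Jan, Apr, Jul, Oct, Dec.

5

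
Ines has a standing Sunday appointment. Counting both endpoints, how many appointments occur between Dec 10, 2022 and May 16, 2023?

23

Dec 10, 2022 is a Saturday.
That's 158 days from start to end, counting both.
158 = 7 × 22 + 4, so there are 22 full weeks plus 4 extra days.
Each full week contributes one Sunday: 22 so far.
The 4 extra days are Saturday, Sunday, Monday, Tuesday — 1 of them qualifies.
Total: 22 + 1 = 23.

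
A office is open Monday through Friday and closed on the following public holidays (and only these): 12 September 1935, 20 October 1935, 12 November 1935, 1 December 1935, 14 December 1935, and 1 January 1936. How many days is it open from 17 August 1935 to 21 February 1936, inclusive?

132 working days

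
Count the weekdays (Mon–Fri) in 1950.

1950-01-01 is a Sunday.
The range spans 365 days (inclusive of both endpoints).
365 = 7 × 52 + 1, so there are 52 full weeks plus 1 extra day.
Each full week contributes 5 weekdays (Mon–Fri): 52 × 5 = 260.
The 1 extra day is Sunday — none qualify.
Total: 260 + 0 = 260.

260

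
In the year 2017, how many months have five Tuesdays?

4

A month has five Tuesdays exactly when Tuesday falls within its first (length − 28) days.
Jan: 31 days, starts Sun → 5 of Sun, Mon, Tue ✓
Feb: 28 days, starts Wed → 5 of (none)
Mar: 31 days, starts Wed → 5 of Wed, Thu, Fri
Apr: 30 days, starts Sat → 5 of Sat, Sun
May: 31 days, starts Mon → 5 of Mon, Tue, Wed ✓
Jun: 30 days, starts Thu → 5 of Thu, Fri
Jul: 31 days, starts Sat → 5 of Sat, Sun, Mon
Aug: 31 days, starts Tue → 5 of Tue, Wed, Thu ✓
Sep: 30 days, starts Fri → 5 of Fri, Sat
Oct: 31 days, starts Sun → 5 of Sun, Mon, Tue ✓
Nov: 30 days, starts Wed → 5 of Wed, Thu
Dec: 31 days, starts Fri → 5 of Fri, Sat, Sun
Months with five Tuesdays: Jan, May, Aug, Oct.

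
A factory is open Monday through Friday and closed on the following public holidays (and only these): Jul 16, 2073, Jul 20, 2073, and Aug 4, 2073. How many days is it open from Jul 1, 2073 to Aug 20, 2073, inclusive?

Jul 1, 2073 is a Saturday.
That's 51 days from start to end, counting both.
51 = 7 × 7 + 2, so there are 7 full weeks plus 2 extra days.
Each full week contributes 5 weekdays (Mon–Fri): 7 × 5 = 35.
The 2 extra days are Sat, Sun — none qualify.
Total: 35 + 0 = 35.
Holidays: Jul 16, 2073 (Sun); Jul 20, 2073 (Thu); Aug 4, 2073 (Fri).
2 of the 3 holidays fall on weekdays; the rest are weekends and were already excluded.
Business days: 35 − 2 = 33.

33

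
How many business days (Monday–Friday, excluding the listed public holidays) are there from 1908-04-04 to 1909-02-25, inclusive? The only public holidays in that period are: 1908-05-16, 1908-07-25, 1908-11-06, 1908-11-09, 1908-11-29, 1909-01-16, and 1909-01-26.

231 business days

1908-04-04 is a Saturday.
The range spans 328 days (inclusive of both endpoints).
328 = 7 × 46 + 6, so there are 46 full weeks plus 6 extra days.
Each full week contributes 5 weekdays (Mon–Fri): 46 × 5 = 230.
The 6 extra days are Sat, Sun, Mon, Tue, Wed, Thu — 4 of them qualify.
Total: 230 + 4 = 234.
Holidays: 1908-05-16 (Sat); 1908-07-25 (Sat); 1908-11-06 (Fri); 1908-11-09 (Mon); 1908-11-29 (Sun); 1909-01-16 (Sat); 1909-01-26 (Tue).
3 of the 7 holidays fall on weekdays; the rest are weekends and were already excluded.
Business days: 234 − 3 = 231.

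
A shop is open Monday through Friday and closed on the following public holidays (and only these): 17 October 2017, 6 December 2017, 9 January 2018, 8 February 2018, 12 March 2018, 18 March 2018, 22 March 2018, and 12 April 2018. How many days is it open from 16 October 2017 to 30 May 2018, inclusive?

156 working days

16 October 2017 is a Monday.
That's 227 days from start to end, counting both.
227 = 7 × 32 + 3, so there are 32 full weeks plus 3 extra days.
Each full week contributes 5 weekdays (Mon–Fri): 32 × 5 = 160.
The 3 extra days are Monday, Tuesday, Wednesday — 3 of them qualify.
Total: 160 + 3 = 163.
Holidays: 17 October 2017 (Tue); 6 December 2017 (Wed); 9 January 2018 (Tue); 8 February 2018 (Thu); 12 March 2018 (Mon); 18 March 2018 (Sun); 22 March 2018 (Thu); 12 April 2018 (Thu).
7 of the 8 holidays fall on weekdays; the rest are weekends and were already excluded.
Business days: 163 − 7 = 156.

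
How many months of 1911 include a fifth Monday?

A month has five Mondays exactly when Monday falls within its first (length − 28) days.
Jan: 31 days, starts Sun → 5 of Sun, Mon, Tue ✓
Feb: 28 days, starts Wed → 5 of (none)
Mar: 31 days, starts Wed → 5 of Wed, Thu, Fri
Apr: 30 days, starts Sat → 5 of Sat, Sun
May: 31 days, starts Mon → 5 of Mon, Tue, Wed ✓
Jun: 30 days, starts Thu → 5 of Thu, Fri
Jul: 31 days, starts Sat → 5 of Sat, Sun, Mon ✓
Aug: 31 days, starts Tue → 5 of Tue, Wed, Thu
Sep: 30 days, starts Fri → 5 of Fri, Sat
Oct: 31 days, starts Sun → 5 of Sun, Mon, Tue ✓
Nov: 30 days, starts Wed → 5 of Wed, Thu
Dec: 31 days, starts Fri → 5 of Fri, Sat, Sun
Months with five Mondays: Jan, May, Jul, Oct.

4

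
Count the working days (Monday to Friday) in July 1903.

23 weekdays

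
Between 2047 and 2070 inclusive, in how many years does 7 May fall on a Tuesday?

Day of week of May 7 in each year:
2047: Tue ✓, 2048: Thu, 2049: Fri, 2050: Sat, 2051: Sun, 2052: Tue ✓, 2053: Wed, 2054: Thu, 2055: Fri, 2056: Sun, 2057: Mon, 2058: Tue ✓, 2059: Wed, 2060: Fri, 2061: Sat, 2062: Sun, 2063: Mon, 2064: Wed, 2065: Thu, 2066: Fri, 2067: Sat, 2068: Mon, 2069: Tue ✓, 2070: Wed
Tuesdays: 2047, 2052, 2058, 2069.

4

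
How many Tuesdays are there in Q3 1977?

1 July 1977 is a Friday.
That's 92 days from start to end, counting both.
92 = 7 × 13 + 1, so there are 13 full weeks plus 1 extra day.
Each full week contributes one Tuesday: 13 so far.
The 1 extra day is Friday — none qualify.
Total: 13 + 0 = 13.

13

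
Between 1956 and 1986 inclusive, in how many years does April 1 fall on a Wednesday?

Day of week of April 1 in each year:
1956: Sun, 1957: Mon, 1958: Tue, 1959: Wed ✓, 1960: Fri, 1961: Sat, 1962: Sun, 1963: Mon, 1964: Wed ✓, 1965: Thu, 1966: Fri, 1967: Sat, 1968: Mon, 1969: Tue, 1970: Wed ✓, 1971: Thu, 1972: Sat, 1973: Sun, 1974: Mon, 1975: Tue, 1976: Thu, 1977: Fri, 1978: Sat, 1979: Sun, 1980: Tue, 1981: Wed ✓, 1982: Thu, 1983: Fri, 1984: Sun, 1985: Mon, 1986: Tue
Wednesdays: 1959, 1964, 1970, 1981.

4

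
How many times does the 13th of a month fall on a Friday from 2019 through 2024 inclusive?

Friday-the-13ths by year:
2019: Sep, Dec
2020: Mar, Nov
2021: Aug
2022: May
2023: Jan, Oct
2024: Sep, Dec

10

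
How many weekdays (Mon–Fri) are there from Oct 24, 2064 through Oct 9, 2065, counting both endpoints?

251

Oct 24, 2064 is a Friday.
That's 351 days from start to end, counting both.
351 = 7 × 50 + 1, so there are 50 full weeks plus 1 extra day.
Each full week contributes 5 weekdays (Mon–Fri): 50 × 5 = 250.
The 1 extra day is Friday — 1 of them qualifies.
Total: 250 + 1 = 251.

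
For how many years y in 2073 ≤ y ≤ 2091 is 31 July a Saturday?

Day of week of July 31 in each year:
2073: Mon, 2074: Tue, 2075: Wed, 2076: Fri, 2077: Sat ✓, 2078: Sun, 2079: Mon, 2080: Wed, 2081: Thu, 2082: Fri, 2083: Sat ✓, 2084: Mon, 2085: Tue, 2086: Wed, 2087: Thu, 2088: Sat ✓, 2089: Sun, 2090: Mon, 2091: Tue
Saturdays: 2077, 2083, 2088.

3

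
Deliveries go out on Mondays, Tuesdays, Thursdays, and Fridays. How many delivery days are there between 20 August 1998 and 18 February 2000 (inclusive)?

314

20 August 1998 is a Thursday.
The range spans 548 days (inclusive of both endpoints).
548 = 7 × 78 + 2, so there are 78 full weeks plus 2 extra days.
Each full week contributes 4 days from the set (Mon, Tue, Thu, Fri): 78 × 4 = 312.
The 2 extra days are Thu, Fri — 2 of them qualify.
Total: 312 + 2 = 314.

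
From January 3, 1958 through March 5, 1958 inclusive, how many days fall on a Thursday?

January 3, 1958 is a Friday.
The range spans 62 days (inclusive of both endpoints).
62 = 7 × 8 + 6, so there are 8 full weeks plus 6 extra days.
Each full week contributes one Thursday: 8 so far.
The 6 extra days are Fri, Sat, Sun, Mon, Tue, Wed — none qualify.
Total: 8 + 0 = 8.

8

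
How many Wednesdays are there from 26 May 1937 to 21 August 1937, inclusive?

26 May 1937 is a Wednesday.
From 26 May 1937 to 21 August 1937 is 88 days inclusive.
88 = 7 × 12 + 4, so there are 12 full weeks plus 4 extra days.
Each full week contributes one Wednesday: 12 so far.
The 4 extra days are Wednesday, Thursday, Friday, Saturday — 1 of them qualifies.
Total: 12 + 1 = 13.

13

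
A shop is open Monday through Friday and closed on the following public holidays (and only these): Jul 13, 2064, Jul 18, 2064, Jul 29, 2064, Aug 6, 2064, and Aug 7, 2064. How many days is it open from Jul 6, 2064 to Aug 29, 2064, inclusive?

36 business days

Jul 6, 2064 is a Sunday.
From Jul 6, 2064 to Aug 29, 2064 is 55 days inclusive.
55 = 7 × 7 + 6, so there are 7 full weeks plus 6 extra days.
Each full week contributes 5 weekdays (Mon–Fri): 7 × 5 = 35.
The 6 extra days are Sun, Mon, Tue, Wed, Thu, Fri — 5 of them qualify.
Total: 35 + 5 = 40.
Holidays: Jul 13, 2064 (Sun); Jul 18, 2064 (Fri); Jul 29, 2064 (Tue); Aug 6, 2064 (Wed); Aug 7, 2064 (Thu).
4 of the 5 holidays fall on weekdays; the rest are weekends and were already excluded.
Business days: 40 − 4 = 36.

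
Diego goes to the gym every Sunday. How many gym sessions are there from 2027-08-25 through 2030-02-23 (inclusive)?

130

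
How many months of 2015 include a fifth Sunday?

4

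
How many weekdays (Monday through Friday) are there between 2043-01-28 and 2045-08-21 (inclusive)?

2043-01-28 is a Wednesday.
The range spans 937 days (inclusive of both endpoints).
937 = 7 × 133 + 6, so there are 133 full weeks plus 6 extra days.
Each full week contributes 5 weekdays (Mon–Fri): 133 × 5 = 665.
The 6 extra days are Wed, Thu, Fri, Sat, Sun, Mon — 4 of them qualify.
Total: 665 + 4 = 669.

669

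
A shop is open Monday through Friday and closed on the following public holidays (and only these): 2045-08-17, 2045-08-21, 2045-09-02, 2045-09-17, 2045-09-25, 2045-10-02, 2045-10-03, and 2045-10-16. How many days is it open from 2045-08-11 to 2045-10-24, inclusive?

2045-08-11 is a Friday.
That's 75 days from start to end, counting both.
75 = 7 × 10 + 5, so there are 10 full weeks plus 5 extra days.
Each full week contributes 5 weekdays (Mon–Fri): 10 × 5 = 50.
The 5 extra days are Friday, Saturday, Sunday, Monday, Tuesday — 3 of them qualify.
Total: 50 + 3 = 53.
Holidays: 2045-08-17 (Thu); 2045-08-21 (Mon); 2045-09-02 (Sat); 2045-09-17 (Sun); 2045-09-25 (Mon); 2045-10-02 (Mon); 2045-10-03 (Tue); 2045-10-16 (Mon).
6 of the 8 holidays fall on weekdays; the rest are weekends and were already excluded.
Business days: 53 − 6 = 47.

47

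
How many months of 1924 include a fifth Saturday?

4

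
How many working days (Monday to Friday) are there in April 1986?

22

April 1, 1986 is a Tuesday.
From April 1, 1986 to April 30, 1986 is 30 days inclusive.
30 = 7 × 4 + 2, so there are 4 full weeks plus 2 extra days.
Each full week contributes 5 weekdays (Mon–Fri): 4 × 5 = 20.
The 2 extra days are Tuesday, Wednesday — 2 of them qualify.
Total: 20 + 2 = 22.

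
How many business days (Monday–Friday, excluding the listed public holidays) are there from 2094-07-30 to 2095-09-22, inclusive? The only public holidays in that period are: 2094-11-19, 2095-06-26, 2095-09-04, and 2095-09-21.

2094-07-30 is a Friday.
That's 420 days from start to end, counting both.
420 = 7 × 60, so the span is exactly 60 full weeks.
Each full week contributes 5 weekdays (Mon–Fri): 60 × 5 = 300.
Holidays: 2094-11-19 (Fri); 2095-06-26 (Sun); 2095-09-04 (Sun); 2095-09-21 (Wed).
2 of the 4 holidays fall on weekdays; the rest are weekends and were already excluded.
Business days: 300 − 2 = 298.

298 business days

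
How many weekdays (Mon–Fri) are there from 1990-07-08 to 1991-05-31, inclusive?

1990-07-08 is a Sunday.
That's 328 days from start to end, counting both.
328 = 7 × 46 + 6, so there are 46 full weeks plus 6 extra days.
Each full week contributes 5 weekdays (Mon–Fri): 46 × 5 = 230.
The 6 extra days are Sun, Mon, Tue, Wed, Thu, Fri — 5 of them qualify.
Total: 230 + 5 = 235.

235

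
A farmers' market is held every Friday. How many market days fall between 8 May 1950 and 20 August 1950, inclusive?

8 May 1950 is a Monday.
From 8 May 1950 to 20 August 1950 is 105 days inclusive.
105 = 7 × 15, so the span is exactly 15 full weeks.
Each full week contributes one Friday: 15 so far.

15 Fridays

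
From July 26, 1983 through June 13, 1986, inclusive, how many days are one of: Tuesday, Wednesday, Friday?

July 26, 1983 is a Tuesday.
From July 26, 1983 to June 13, 1986 is 1054 days inclusive.
1054 = 7 × 150 + 4, so there are 150 full weeks plus 4 extra days.
Each full week contributes 3 days from the set (Tue, Wed, Fri): 150 × 3 = 450.
The 4 extra days are Tuesday, Wednesday, Thursday, Friday — 3 of them qualify.
Total: 450 + 3 = 453.

453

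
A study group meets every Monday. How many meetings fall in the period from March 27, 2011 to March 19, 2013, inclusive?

104 Mondays

March 27, 2011 is a Sunday.
That's 724 days from start to end, counting both.
724 = 7 × 103 + 3, so there are 103 full weeks plus 3 extra days.
Each full week contributes one Monday: 103 so far.
The 3 extra days are Sun, Mon, Tue — 1 of them qualifies.
Total: 103 + 1 = 104.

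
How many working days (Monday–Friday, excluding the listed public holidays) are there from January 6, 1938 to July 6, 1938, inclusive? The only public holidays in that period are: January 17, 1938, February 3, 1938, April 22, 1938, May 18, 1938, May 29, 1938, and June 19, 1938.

126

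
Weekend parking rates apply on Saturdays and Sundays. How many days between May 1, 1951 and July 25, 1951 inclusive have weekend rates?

24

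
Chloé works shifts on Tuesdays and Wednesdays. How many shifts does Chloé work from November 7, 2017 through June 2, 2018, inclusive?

60

November 7, 2017 is a Tuesday.
That's 208 days from start to end, counting both.
208 = 7 × 29 + 5, so there are 29 full weeks plus 5 extra days.
Each full week contributes 2 days from the set (Tue, Wed): 29 × 2 = 58.
The 5 extra days are Tue, Wed, Thu, Fri, Sat — 2 of them qualify.
Total: 58 + 2 = 60.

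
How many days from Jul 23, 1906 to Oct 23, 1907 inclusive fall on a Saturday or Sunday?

Jul 23, 1906 is a Monday.
From Jul 23, 1906 to Oct 23, 1907 is 458 days inclusive.
458 = 7 × 65 + 3, so there are 65 full weeks plus 3 extra days.
Each full week contributes 2 days from the set (Sat, Sun): 65 × 2 = 130.
The 3 extra days are Monday, Tuesday, Wednesday — none qualify.
Total: 130 + 0 = 130.

130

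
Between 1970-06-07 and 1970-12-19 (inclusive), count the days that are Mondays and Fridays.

56

1970-06-07 is a Sunday.
From 1970-06-07 to 1970-12-19 is 196 days inclusive.
196 = 7 × 28, so the span is exactly 28 full weeks.
Each full week contributes 2 days from the set (Mon, Fri): 28 × 2 = 56.
Total: 56.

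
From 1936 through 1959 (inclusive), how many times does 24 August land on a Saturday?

Day of week of August 24 in each year:
1936: Mon, 1937: Tue, 1938: Wed, 1939: Thu, 1940: Sat ✓, 1941: Sun, 1942: Mon, 1943: Tue, 1944: Thu, 1945: Fri, 1946: Sat ✓, 1947: Sun, 1948: Tue, 1949: Wed, 1950: Thu, 1951: Fri, 1952: Sun, 1953: Mon, 1954: Tue, 1955: Wed, 1956: Fri, 1957: Sat ✓, 1958: Sun, 1959: Mon
Saturdays: 1940, 1946, 1957.

3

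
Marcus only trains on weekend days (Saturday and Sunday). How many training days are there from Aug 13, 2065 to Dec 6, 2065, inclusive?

34

Aug 13, 2065 is a Thursday.
The range spans 116 days (inclusive of both endpoints).
116 = 7 × 16 + 4, so there are 16 full weeks plus 4 extra days.
Each full week contributes 2 weekend days (Sat, Sun): 16 × 2 = 32.
The 4 extra days are Thursday, Friday, Saturday, Sunday — 2 of them qualify.
Total: 32 + 2 = 34.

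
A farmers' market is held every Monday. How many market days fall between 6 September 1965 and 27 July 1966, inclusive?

47

6 September 1965 is a Monday.
The range spans 325 days (inclusive of both endpoints).
325 = 7 × 46 + 3, so there are 46 full weeks plus 3 extra days.
Each full week contributes one Monday: 46 so far.
The 3 extra days are Mon, Tue, Wed — 1 of them qualifies.
Total: 46 + 1 = 47.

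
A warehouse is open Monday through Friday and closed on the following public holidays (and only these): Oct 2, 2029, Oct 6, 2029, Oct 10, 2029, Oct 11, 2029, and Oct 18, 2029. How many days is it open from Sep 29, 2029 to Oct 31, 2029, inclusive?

Sep 29, 2029 is a Saturday.
From Sep 29, 2029 to Oct 31, 2029 is 33 days inclusive.
33 = 7 × 4 + 5, so there are 4 full weeks plus 5 extra days.
Each full week contributes 5 weekdays (Mon–Fri): 4 × 5 = 20.
The 5 extra days are Saturday, Sunday, Monday, Tuesday, Wednesday — 3 of them qualify.
Total: 20 + 3 = 23.
Holidays: Oct 2, 2029 (Tue); Oct 6, 2029 (Sat); Oct 10, 2029 (Wed); Oct 11, 2029 (Thu); Oct 18, 2029 (Thu).
4 of the 5 holidays fall on weekdays; the rest are weekends and were already excluded.
Business days: 23 − 4 = 19.

19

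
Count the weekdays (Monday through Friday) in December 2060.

23

December 1, 2060 is a Wednesday.
That's 31 days from start to end, counting both.
31 = 7 × 4 + 3, so there are 4 full weeks plus 3 extra days.
Each full week contributes 5 weekdays (Mon–Fri): 4 × 5 = 20.
The 3 extra days are Wednesday, Thursday, Friday — 3 of them qualify.
Total: 20 + 3 = 23.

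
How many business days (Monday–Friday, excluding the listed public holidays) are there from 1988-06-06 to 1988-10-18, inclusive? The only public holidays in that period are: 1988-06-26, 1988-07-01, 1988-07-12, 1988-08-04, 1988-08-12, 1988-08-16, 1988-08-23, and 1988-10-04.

1988-06-06 is a Monday.
That's 135 days from start to end, counting both.
135 = 7 × 19 + 2, so there are 19 full weeks plus 2 extra days.
Each full week contributes 5 weekdays (Mon–Fri): 19 × 5 = 95.
The 2 extra days are Monday, Tuesday — 2 of them qualify.
Total: 95 + 2 = 97.
Holidays: 1988-06-26 (Sun); 1988-07-01 (Fri); 1988-07-12 (Tue); 1988-08-04 (Thu); 1988-08-12 (Fri); 1988-08-16 (Tue); 1988-08-23 (Tue); 1988-10-04 (Tue).
7 of the 8 holidays fall on weekdays; the rest are weekends and were already excluded.
Business days: 97 − 7 = 90.

90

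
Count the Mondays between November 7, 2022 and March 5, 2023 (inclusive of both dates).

November 7, 2022 is a Monday.
That's 119 days from start to end, counting both.
119 = 7 × 17, so the span is exactly 17 full weeks.
Each full week contributes one Monday: 17 so far.
Total: 17.

17 Mondays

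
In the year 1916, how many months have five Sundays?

5

A month has five Sundays exactly when Sunday falls within its first (length − 28) days.
Jan: 31 days, starts Sat → 5 of Sat, Sun, Mon ✓
Feb: 29 days, starts Tue → 5 of Tue
Mar: 31 days, starts Wed → 5 of Wed, Thu, Fri
Apr: 30 days, starts Sat → 5 of Sat, Sun ✓
May: 31 days, starts Mon → 5 of Mon, Tue, Wed
Jun: 30 days, starts Thu → 5 of Thu, Fri
Jul: 31 days, starts Sat → 5 of Sat, Sun, Mon ✓
Aug: 31 days, starts Tue → 5 of Tue, Wed, Thu
Sep: 30 days, starts Fri → 5 of Fri, Sat
Oct: 31 days, starts Sun → 5 of Sun, Mon, Tue ✓
Nov: 30 days, starts Wed → 5 of Wed, Thu
Dec: 31 days, starts Fri → 5 of Fri, Sat, Sun ✓
Months with five Sundays: Jan, Apr, Jul, Oct, Dec.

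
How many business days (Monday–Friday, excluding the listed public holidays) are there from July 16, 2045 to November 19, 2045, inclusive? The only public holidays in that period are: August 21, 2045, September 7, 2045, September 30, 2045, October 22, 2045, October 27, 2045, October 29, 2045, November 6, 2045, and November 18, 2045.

86

July 16, 2045 is a Sunday.
The range spans 127 days (inclusive of both endpoints).
127 = 7 × 18 + 1, so there are 18 full weeks plus 1 extra day.
Each full week contributes 5 weekdays (Mon–Fri): 18 × 5 = 90.
The 1 extra day is Sun — none qualify.
Total: 90 + 0 = 90.
Holidays: August 21, 2045 (Mon); September 7, 2045 (Thu); September 30, 2045 (Sat); October 22, 2045 (Sun); October 27, 2045 (Fri); October 29, 2045 (Sun); November 6, 2045 (Mon); November 18, 2045 (Sat).
4 of the 8 holidays fall on weekdays; the rest are weekends and were already excluded.
Business days: 90 − 4 = 86.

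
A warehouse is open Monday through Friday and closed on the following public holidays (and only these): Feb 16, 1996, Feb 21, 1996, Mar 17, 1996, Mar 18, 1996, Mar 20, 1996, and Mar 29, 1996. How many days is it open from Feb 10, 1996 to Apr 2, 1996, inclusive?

Feb 10, 1996 is a Saturday.
The range spans 53 days (inclusive of both endpoints).
53 = 7 × 7 + 4, so there are 7 full weeks plus 4 extra days.
Each full week contributes 5 weekdays (Mon–Fri): 7 × 5 = 35.
The 4 extra days are Saturday, Sunday, Monday, Tuesday — 2 of them qualify.
Total: 35 + 2 = 37.
Holidays: Feb 16, 1996 (Fri); Feb 21, 1996 (Wed); Mar 17, 1996 (Sun); Mar 18, 1996 (Mon); Mar 20, 1996 (Wed); Mar 29, 1996 (Fri).
5 of the 6 holidays fall on weekdays; the rest are weekends and were already excluded.
Business days: 37 − 5 = 32.

32 working days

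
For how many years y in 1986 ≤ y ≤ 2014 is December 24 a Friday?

4

Day of week of December 24 in each year:
1986: Wed, 1987: Thu, 1988: Sat, 1989: Sun, 1990: Mon, 1991: Tue, 1992: Thu, 1993: Fri ✓, 1994: Sat, 1995: Sun, 1996: Tue, 1997: Wed, 1998: Thu, 1999: Fri ✓, 2000: Sun, 2001: Mon, 2002: Tue, 2003: Wed, 2004: Fri ✓, 2005: Sat, 2006: Sun, 2007: Mon, 2008: Wed, 2009: Thu, 2010: Fri ✓, 2011: Sat, 2012: Mon, 2013: Tue, 2014: Wed
Fridays: 1993, 1999, 2004, 2010.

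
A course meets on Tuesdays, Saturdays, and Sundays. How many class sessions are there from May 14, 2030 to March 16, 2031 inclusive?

132

May 14, 2030 is a Tuesday.
The range spans 307 days (inclusive of both endpoints).
307 = 7 × 43 + 6, so there are 43 full weeks plus 6 extra days.
Each full week contributes 3 days from the set (Tue, Sat, Sun): 43 × 3 = 129.
The 6 extra days are Tue, Wed, Thu, Fri, Sat, Sun — 3 of them qualify.
Total: 129 + 3 = 132.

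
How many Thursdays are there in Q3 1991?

Jul 1, 1991 is a Monday.
From Jul 1, 1991 to Sep 30, 1991 is 92 days inclusive.
92 = 7 × 13 + 1, so there are 13 full weeks plus 1 extra day.
Each full week contributes one Thursday: 13 so far.
The 1 extra day is Monday — none qualify.
Total: 13 + 0 = 13.

13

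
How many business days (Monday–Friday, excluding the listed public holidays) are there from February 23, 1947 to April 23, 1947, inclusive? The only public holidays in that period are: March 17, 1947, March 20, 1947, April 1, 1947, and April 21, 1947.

February 23, 1947 is a Sunday.
That's 60 days from start to end, counting both.
60 = 7 × 8 + 4, so there are 8 full weeks plus 4 extra days.
Each full week contributes 5 weekdays (Mon–Fri): 8 × 5 = 40.
The 4 extra days are Sun, Mon, Tue, Wed — 3 of them qualify.
Total: 40 + 3 = 43.
Holidays: March 17, 1947 (Mon); March 20, 1947 (Thu); April 1, 1947 (Tue); April 21, 1947 (Mon).
All 4 holidays fall on weekdays, so subtract 4.
Business days: 43 − 4 = 39.

39 business days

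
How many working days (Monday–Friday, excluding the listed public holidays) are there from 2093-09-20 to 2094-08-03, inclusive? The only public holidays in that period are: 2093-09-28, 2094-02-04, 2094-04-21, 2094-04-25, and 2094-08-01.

224

2093-09-20 is a Sunday.
That's 318 days from start to end, counting both.
318 = 7 × 45 + 3, so there are 45 full weeks plus 3 extra days.
Each full week contributes 5 weekdays (Mon–Fri): 45 × 5 = 225.
The 3 extra days are Sunday, Monday, Tuesday — 2 of them qualify.
Total: 225 + 2 = 227.
Holidays: 2093-09-28 (Mon); 2094-02-04 (Thu); 2094-04-21 (Wed); 2094-04-25 (Sun); 2094-08-01 (Sun).
3 of the 5 holidays fall on weekdays; the rest are weekends and were already excluded.
Business days: 227 − 3 = 224.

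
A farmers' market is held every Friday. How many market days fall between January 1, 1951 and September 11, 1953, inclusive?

January 1, 1951 is a Monday.
From January 1, 1951 to September 11, 1953 is 985 days inclusive.
985 = 7 × 140 + 5, so there are 140 full weeks plus 5 extra days.
Each full week contributes one Friday: 140 so far.
The 5 extra days are Monday, Tuesday, Wednesday, Thursday, Friday — 1 of them qualifies.
Total: 140 + 1 = 141.

141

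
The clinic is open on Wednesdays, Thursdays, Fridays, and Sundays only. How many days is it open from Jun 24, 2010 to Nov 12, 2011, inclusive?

290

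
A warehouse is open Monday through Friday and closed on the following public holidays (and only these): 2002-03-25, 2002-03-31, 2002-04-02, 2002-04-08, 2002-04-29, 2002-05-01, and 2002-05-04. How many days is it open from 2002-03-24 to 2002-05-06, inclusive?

26 business days

2002-03-24 is a Sunday.
That's 44 days from start to end, counting both.
44 = 7 × 6 + 2, so there are 6 full weeks plus 2 extra days.
Each full week contributes 5 weekdays (Mon–Fri): 6 × 5 = 30.
The 2 extra days are Sun, Mon — 1 of them qualifies.
Total: 30 + 1 = 31.
Holidays: 2002-03-25 (Mon); 2002-03-31 (Sun); 2002-04-02 (Tue); 2002-04-08 (Mon); 2002-04-29 (Mon); 2002-05-01 (Wed); 2002-05-04 (Sat).
5 of the 7 holidays fall on weekdays; the rest are weekends and were already excluded.
Business days: 31 − 5 = 26.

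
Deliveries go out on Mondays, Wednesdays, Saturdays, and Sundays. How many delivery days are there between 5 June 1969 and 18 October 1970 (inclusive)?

286

5 June 1969 is a Thursday.
From 5 June 1969 to 18 October 1970 is 501 days inclusive.
501 = 7 × 71 + 4, so there are 71 full weeks plus 4 extra days.
Each full week contributes 4 days from the set (Mon, Wed, Sat, Sun): 71 × 4 = 284.
The 4 extra days are Thu, Fri, Sat, Sun — 2 of them qualify.
Total: 284 + 2 = 286.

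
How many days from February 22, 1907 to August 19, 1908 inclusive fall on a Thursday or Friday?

155

February 22, 1907 is a Friday.
From February 22, 1907 to August 19, 1908 is 545 days inclusive.
545 = 7 × 77 + 6, so there are 77 full weeks plus 6 extra days.
Each full week contributes 2 days from the set (Thu, Fri): 77 × 2 = 154.
The 6 extra days are Fri, Sat, Sun, Mon, Tue, Wed — 1 of them qualifies.
Total: 154 + 1 = 155.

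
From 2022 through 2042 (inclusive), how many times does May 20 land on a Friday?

3

Day of week of May 20 in each year:
2022: Fri ✓, 2023: Sat, 2024: Mon, 2025: Tue, 2026: Wed, 2027: Thu, 2028: Sat, 2029: Sun, 2030: Mon, 2031: Tue, 2032: Thu, 2033: Fri ✓, 2034: Sat, 2035: Sun, 2036: Tue, 2037: Wed, 2038: Thu, 2039: Fri ✓, 2040: Sun, 2041: Mon, 2042: Tue
Fridays: 2022, 2033, 2039.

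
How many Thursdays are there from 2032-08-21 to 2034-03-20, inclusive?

82 Thursdays

2032-08-21 is a Saturday.
From 2032-08-21 to 2034-03-20 is 577 days inclusive.
577 = 7 × 82 + 3, so there are 82 full weeks plus 3 extra days.
Each full week contributes one Thursday: 82 so far.
The 3 extra days are Saturday, Sunday, Monday — none qualify.
Total: 82 + 0 = 82.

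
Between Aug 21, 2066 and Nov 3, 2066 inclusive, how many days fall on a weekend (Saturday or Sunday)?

22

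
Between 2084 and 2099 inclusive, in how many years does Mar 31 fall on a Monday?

3

Day of week of March 31 in each year:
2084: Fri, 2085: Sat, 2086: Sun, 2087: Mon ✓, 2088: Wed, 2089: Thu, 2090: Fri, 2091: Sat, 2092: Mon ✓, 2093: Tue, 2094: Wed, 2095: Thu, 2096: Sat, 2097: Sun, 2098: Mon ✓, 2099: Tue
Mondays: 2087, 2092, 2098.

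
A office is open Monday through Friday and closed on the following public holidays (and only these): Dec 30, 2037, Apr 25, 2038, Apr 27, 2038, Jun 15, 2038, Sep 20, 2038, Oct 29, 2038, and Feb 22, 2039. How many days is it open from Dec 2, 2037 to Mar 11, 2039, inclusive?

Dec 2, 2037 is a Wednesday.
That's 465 days from start to end, counting both.
465 = 7 × 66 + 3, so there are 66 full weeks plus 3 extra days.
Each full week contributes 5 weekdays (Mon–Fri): 66 × 5 = 330.
The 3 extra days are Wednesday, Thursday, Friday — 3 of them qualify.
Total: 330 + 3 = 333.
Holidays: Dec 30, 2037 (Wed); Apr 25, 2038 (Sun); Apr 27, 2038 (Tue); Jun 15, 2038 (Tue); Sep 20, 2038 (Mon); Oct 29, 2038 (Fri); Feb 22, 2039 (Tue).
6 of the 7 holidays fall on weekdays; the rest are weekends and were already excluded.
Business days: 333 − 6 = 327.

327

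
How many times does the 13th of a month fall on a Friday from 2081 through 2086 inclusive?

10

Friday-the-13ths by year:
2081: Jun
2082: Feb, Mar, Nov
2083: Aug
2084: Oct
2085: Apr, Jul
2086: Sep, Dec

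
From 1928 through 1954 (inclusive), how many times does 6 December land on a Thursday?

4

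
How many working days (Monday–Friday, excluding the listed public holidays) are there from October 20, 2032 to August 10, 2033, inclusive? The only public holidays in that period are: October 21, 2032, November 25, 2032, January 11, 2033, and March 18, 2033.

207 working days

October 20, 2032 is a Wednesday.
From October 20, 2032 to August 10, 2033 is 295 days inclusive.
295 = 7 × 42 + 1, so there are 42 full weeks plus 1 extra day.
Each full week contributes 5 weekdays (Mon–Fri): 42 × 5 = 210.
The 1 extra day is Wed — 1 of them qualifies.
Total: 210 + 1 = 211.
Holidays: October 21, 2032 (Thu); November 25, 2032 (Thu); January 11, 2033 (Tue); March 18, 2033 (Fri).
All 4 holidays fall on weekdays, so subtract 4.
Business days: 211 − 4 = 207.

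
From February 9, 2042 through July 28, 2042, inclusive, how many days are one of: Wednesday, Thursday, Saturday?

February 9, 2042 is a Sunday.
From February 9, 2042 to July 28, 2042 is 170 days inclusive.
170 = 7 × 24 + 2, so there are 24 full weeks plus 2 extra days.
Each full week contributes 3 days from the set (Wed, Thu, Sat): 24 × 3 = 72.
The 2 extra days are Sun, Mon — none qualify.
Total: 72 + 0 = 72.

72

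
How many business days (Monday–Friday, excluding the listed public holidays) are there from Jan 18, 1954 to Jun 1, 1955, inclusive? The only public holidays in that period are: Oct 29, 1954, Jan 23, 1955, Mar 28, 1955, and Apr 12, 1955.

355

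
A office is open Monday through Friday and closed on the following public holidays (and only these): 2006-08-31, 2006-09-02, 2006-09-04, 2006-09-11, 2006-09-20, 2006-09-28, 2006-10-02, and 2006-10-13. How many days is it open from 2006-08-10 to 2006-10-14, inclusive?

2006-08-10 is a Thursday.
From 2006-08-10 to 2006-10-14 is 66 days inclusive.
66 = 7 × 9 + 3, so there are 9 full weeks plus 3 extra days.
Each full week contributes 5 weekdays (Mon–Fri): 9 × 5 = 45.
The 3 extra days are Thu, Fri, Sat — 2 of them qualify.
Total: 45 + 2 = 47.
Holidays: 2006-08-31 (Thu); 2006-09-02 (Sat); 2006-09-04 (Mon); 2006-09-11 (Mon); 2006-09-20 (Wed); 2006-09-28 (Thu); 2006-10-02 (Mon); 2006-10-13 (Fri).
7 of the 8 holidays fall on weekdays; the rest are weekends and were already excluded.
Business days: 47 − 7 = 40.

40 business days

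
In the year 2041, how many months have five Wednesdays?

A month has five Wednesdays exactly when Wednesday falls within its first (length − 28) days.
Jan: 31 days, starts Tue → 5 of Tue, Wed, Thu ✓
Feb: 28 days, starts Fri → 5 of (none)
Mar: 31 days, starts Fri → 5 of Fri, Sat, Sun
Apr: 30 days, starts Mon → 5 of Mon, Tue
May: 31 days, starts Wed → 5 of Wed, Thu, Fri ✓
Jun: 30 days, starts Sat → 5 of Sat, Sun
Jul: 31 days, starts Mon → 5 of Mon, Tue, Wed ✓
Aug: 31 days, starts Thu → 5 of Thu, Fri, Sat
Sep: 30 days, starts Sun → 5 of Sun, Mon
Oct: 31 days, starts Tue → 5 of Tue, Wed, Thu ✓
Nov: 30 days, starts Fri → 5 of Fri, Sat
Dec: 31 days, starts Sun → 5 of Sun, Mon, Tue
Months with five Wednesdays: Jan, May, Jul, Oct.

4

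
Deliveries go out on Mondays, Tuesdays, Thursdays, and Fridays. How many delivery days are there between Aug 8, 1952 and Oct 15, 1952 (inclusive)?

Aug 8, 1952 is a Friday.
The range spans 69 days (inclusive of both endpoints).
69 = 7 × 9 + 6, so there are 9 full weeks plus 6 extra days.
Each full week contributes 4 days from the set (Mon, Tue, Thu, Fri): 9 × 4 = 36.
The 6 extra days are Friday, Saturday, Sunday, Monday, Tuesday, Wednesday — 3 of them qualify.
Total: 36 + 3 = 39.

39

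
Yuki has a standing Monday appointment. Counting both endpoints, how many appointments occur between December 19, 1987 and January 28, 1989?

December 19, 1987 is a Saturday.
That's 407 days from start to end, counting both.
407 = 7 × 58 + 1, so there are 58 full weeks plus 1 extra day.
Each full week contributes one Monday: 58 so far.
The 1 extra day is Saturday — none qualify.
Total: 58 + 0 = 58.

58 Mondays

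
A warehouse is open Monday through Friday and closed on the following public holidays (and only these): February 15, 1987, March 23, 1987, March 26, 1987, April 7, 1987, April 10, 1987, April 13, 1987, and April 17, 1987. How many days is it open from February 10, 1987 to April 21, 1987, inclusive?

February 10, 1987 is a Tuesday.
That's 71 days from start to end, counting both.
71 = 7 × 10 + 1, so there are 10 full weeks plus 1 extra day.
Each full week contributes 5 weekdays (Mon–Fri): 10 × 5 = 50.
The 1 extra day is Tue — 1 of them qualifies.
Total: 50 + 1 = 51.
Holidays: February 15, 1987 (Sun); March 23, 1987 (Mon); March 26, 1987 (Thu); April 7, 1987 (Tue); April 10, 1987 (Fri); April 13, 1987 (Mon); April 17, 1987 (Fri).
6 of the 7 holidays fall on weekdays; the rest are weekends and were already excluded.
Business days: 51 − 6 = 45.

45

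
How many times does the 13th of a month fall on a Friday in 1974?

2

The 13th falls on a Friday when the month's 13th has weekday Fri.
Jan 13 is Sun; Feb 13 is Wed; Mar 13 is Wed; Apr 13 is Sat; May 13 is Mon; Jun 13 is Thu; Jul 13 is Sat; Aug 13 is Tue; Sep 13 is Fri ✓; Oct 13 is Sun; Nov 13 is Wed; Dec 13 is Fri ✓.
Friday the 13ths: Sep, Dec.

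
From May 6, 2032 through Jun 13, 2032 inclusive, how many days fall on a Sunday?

May 6, 2032 is a Thursday.
That's 39 days from start to end, counting both.
39 = 7 × 5 + 4, so there are 5 full weeks plus 4 extra days.
Each full week contributes one Sunday: 5 so far.
The 4 extra days are Thursday, Friday, Saturday, Sunday — 1 of them qualifies.
Total: 5 + 1 = 6.

6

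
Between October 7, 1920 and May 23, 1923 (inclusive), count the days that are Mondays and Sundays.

274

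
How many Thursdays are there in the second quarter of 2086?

2086-04-01 is a Monday.
From 2086-04-01 to 2086-06-30 is 91 days inclusive.
91 = 7 × 13, so the span is exactly 13 full weeks.
Each full week contributes one Thursday: 13 so far.
Total: 13.

13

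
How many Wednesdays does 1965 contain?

52

1965-01-01 is a Friday.
That's 365 days from start to end, counting both.
365 = 7 × 52 + 1, so there are 52 full weeks plus 1 extra day.
Each full week contributes one Wednesday: 52 so far.
The 1 extra day is Fri — none qualify.
Total: 52 + 0 = 52.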